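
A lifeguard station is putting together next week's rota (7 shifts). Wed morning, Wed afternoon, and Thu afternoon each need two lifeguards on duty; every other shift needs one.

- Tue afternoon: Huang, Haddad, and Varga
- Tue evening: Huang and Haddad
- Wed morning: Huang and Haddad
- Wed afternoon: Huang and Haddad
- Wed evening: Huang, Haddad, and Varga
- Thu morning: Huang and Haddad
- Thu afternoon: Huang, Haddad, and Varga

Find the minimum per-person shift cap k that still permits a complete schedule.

With 3 lifeguards and 10 worker-slots to fill, someone must work at least ⌈10/3⌉ = 4 shifts, so k ≥ 4.
k = 4 works: Tue afternoon→Haddad, Tue evening→Huang, Wed morning→Huang+Haddad, Wed afternoon→Huang+Haddad, Wed evening→Varga, Thu morning→Huang, Thu afternoon→Haddad+Varga.
Loads: Huang 4, Haddad 4, Varga 2 — all ≤ 4.

4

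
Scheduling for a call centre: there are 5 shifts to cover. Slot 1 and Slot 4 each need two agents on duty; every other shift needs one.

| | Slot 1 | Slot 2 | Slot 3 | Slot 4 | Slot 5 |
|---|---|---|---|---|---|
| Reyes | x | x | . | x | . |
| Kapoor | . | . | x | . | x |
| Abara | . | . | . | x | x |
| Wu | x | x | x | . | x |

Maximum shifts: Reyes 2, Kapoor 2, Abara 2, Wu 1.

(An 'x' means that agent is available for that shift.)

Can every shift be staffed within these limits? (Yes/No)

Total capacity is 7 and 7 slots are needed, so capacity alone doesn't rule it out.
Shifts {Slot 1, Slot 2, Slot 4} need 5 worker-slots in total, but the agents available for any of those shifts (Reyes, Abara, and Wu) can supply at most 4 among them. So no valid schedule exists.

No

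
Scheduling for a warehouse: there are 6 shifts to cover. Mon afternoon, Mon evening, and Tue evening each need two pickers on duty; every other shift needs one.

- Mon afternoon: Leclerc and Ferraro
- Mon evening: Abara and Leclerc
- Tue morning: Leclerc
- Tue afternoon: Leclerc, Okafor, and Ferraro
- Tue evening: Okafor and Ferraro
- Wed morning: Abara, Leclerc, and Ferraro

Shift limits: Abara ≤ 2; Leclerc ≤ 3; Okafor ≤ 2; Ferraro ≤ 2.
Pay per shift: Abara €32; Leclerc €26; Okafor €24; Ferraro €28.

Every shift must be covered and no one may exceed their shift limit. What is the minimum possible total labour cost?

€246

Mon afternoon can only be covered by Leclerc and Ferraro, so that assignment is forced.
Mon evening can only be covered by Abara and Leclerc, so that assignment is forced.
Tue morning can only be covered by Leclerc, so that assignment is forced.
Picking the cheapest available picker for each shift independently would cost €240, but that ignores the shift limits.
An optimal schedule: Mon afternoon→Leclerc+Ferraro, Mon evening→Abara+Leclerc, Tue morning→Leclerc, Tue afternoon→Okafor, Tue evening→Okafor+Ferraro, Wed morning→Abara.
Total: 26 + 28 + 32 + 26 + 26 + 24 + 24 + 28 + 32 = €246.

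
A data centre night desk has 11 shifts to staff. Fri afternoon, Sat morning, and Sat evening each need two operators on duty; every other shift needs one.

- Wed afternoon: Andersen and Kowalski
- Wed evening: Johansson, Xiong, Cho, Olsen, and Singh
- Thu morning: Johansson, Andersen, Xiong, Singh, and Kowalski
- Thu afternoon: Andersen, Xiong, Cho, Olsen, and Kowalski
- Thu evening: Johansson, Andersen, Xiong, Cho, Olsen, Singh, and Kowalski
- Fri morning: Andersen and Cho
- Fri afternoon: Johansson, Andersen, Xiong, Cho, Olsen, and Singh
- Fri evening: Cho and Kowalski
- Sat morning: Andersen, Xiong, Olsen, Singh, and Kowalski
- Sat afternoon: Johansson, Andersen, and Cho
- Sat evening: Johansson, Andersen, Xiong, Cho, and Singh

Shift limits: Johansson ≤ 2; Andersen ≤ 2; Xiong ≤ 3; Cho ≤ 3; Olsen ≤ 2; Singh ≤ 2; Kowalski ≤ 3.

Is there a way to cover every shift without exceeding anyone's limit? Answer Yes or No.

Yes

One valid schedule: Wed afternoon→Andersen, Wed evening→Johansson, Thu morning→Xiong, Thu afternoon→Xiong, Thu evening→Xiong, Fri morning→Andersen, Fri afternoon→Cho+Olsen, Fri evening→Cho, Sat morning→Olsen+Singh, Sat afternoon→Johansson, Sat evening→Cho+Singh.
Loads: Johansson 2/2, Andersen 2/2, Xiong 3/3, Cho 3/3, Olsen 2/2, Singh 2/2, Kowalski 0/3 — all within limits.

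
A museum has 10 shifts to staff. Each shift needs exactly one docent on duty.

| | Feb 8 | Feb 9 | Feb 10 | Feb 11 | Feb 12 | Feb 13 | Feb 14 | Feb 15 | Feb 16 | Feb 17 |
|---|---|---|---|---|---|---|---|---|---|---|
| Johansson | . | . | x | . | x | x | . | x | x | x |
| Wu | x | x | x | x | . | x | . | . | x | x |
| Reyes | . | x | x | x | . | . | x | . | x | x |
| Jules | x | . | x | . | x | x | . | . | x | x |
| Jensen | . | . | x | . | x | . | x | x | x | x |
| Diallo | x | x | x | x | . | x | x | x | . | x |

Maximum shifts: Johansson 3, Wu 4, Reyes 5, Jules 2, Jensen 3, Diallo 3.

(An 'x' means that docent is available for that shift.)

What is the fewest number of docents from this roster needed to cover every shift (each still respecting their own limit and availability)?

3

10 slots to fill and no one can take more than 5, so at least ⌈10/5⌉ = 2 docents are needed.
Any 2 docents together have capacity at most 5+4 = 9 < 10 slots, so 2 can never suffice.
Johansson, Wu, and Reyes alone can cover everything: Feb 8→Wu, Feb 9→Wu, Feb 10→Wu, Feb 11→Wu, Feb 12→Johansson, Feb 13→Johansson, Feb 14→Reyes, Feb 15→Johansson, Feb 16→Reyes, Feb 17→Reyes.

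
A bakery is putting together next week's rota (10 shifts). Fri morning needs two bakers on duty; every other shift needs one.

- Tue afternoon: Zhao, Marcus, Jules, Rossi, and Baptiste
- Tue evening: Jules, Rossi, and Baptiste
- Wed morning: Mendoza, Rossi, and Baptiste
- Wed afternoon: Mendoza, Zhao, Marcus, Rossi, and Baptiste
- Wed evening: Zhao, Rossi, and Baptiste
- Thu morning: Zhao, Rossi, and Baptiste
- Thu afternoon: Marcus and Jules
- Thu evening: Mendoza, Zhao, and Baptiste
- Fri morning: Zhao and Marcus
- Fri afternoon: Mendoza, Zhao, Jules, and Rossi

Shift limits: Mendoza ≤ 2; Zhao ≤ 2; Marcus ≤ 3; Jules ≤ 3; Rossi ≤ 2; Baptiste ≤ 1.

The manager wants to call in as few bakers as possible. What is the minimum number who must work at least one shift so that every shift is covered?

5

11 slots to fill and no one can take more than 3, so at least ⌈11/3⌉ = 4 bakers are needed.
Any 4 bakers together have capacity at most 3+3+2+2 = 10 < 11 slots, so 4 can never suffice.
Mendoza, Zhao, Marcus, Jules, and Rossi alone can cover everything: Tue afternoon→Marcus, Tue evening→Jules, Wed morning→Mendoza, Wed afternoon→Rossi, Wed evening→Zhao, Thu morning→Rossi, Thu afternoon→Marcus, Thu evening→Mendoza, Fri morning→Zhao+Marcus, Fri afternoon→Jules.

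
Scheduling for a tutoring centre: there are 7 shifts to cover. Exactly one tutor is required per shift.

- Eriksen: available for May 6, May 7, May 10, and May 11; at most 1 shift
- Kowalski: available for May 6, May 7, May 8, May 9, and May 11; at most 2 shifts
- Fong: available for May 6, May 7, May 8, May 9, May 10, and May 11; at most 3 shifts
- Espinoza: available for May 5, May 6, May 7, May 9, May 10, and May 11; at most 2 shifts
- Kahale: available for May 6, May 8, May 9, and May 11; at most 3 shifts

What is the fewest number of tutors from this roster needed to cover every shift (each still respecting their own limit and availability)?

7 slots to fill and no one can take more than 3, so at least ⌈7/3⌉ = 3 tutors are needed.
Kowalski, Fong, and Espinoza alone can cover everything: May 5→Espinoza, May 6→Kowalski, May 7→Fong, May 8→Kowalski, May 9→Fong, May 10→Fong, May 11→Espinoza.

3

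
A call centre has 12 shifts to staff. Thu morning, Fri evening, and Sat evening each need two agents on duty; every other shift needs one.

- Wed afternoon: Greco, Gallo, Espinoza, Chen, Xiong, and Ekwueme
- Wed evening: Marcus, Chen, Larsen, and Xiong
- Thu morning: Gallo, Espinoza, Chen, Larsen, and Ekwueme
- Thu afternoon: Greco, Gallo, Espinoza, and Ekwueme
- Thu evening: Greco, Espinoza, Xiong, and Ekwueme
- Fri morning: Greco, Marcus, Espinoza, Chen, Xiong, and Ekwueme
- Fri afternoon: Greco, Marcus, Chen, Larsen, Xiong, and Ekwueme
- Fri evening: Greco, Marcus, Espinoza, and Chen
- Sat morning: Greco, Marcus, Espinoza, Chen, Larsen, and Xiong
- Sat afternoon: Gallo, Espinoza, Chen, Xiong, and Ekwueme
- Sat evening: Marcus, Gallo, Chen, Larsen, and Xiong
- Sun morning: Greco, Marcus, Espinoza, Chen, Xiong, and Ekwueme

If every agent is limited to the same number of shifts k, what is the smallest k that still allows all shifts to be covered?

With 8 agents and 15 worker-slots to fill, someone must work at least ⌈15/8⌉ = 2 shifts, so k ≥ 2.
k = 2 works: Wed afternoon→Gallo, Wed evening→Marcus, Thu morning→Larsen+Ekwueme, Thu afternoon→Greco, Thu evening→Greco, Fri morning→Marcus, Fri afternoon→Chen, Fri evening→Espinoza+Chen, Sat morning→Espinoza, Sat afternoon→Gallo, Sat evening→Larsen+Xiong, Sun morning→Xiong.
Loads: Greco 2, Marcus 2, Gallo 2, Espinoza 2, Chen 2, Larsen 2, Xiong 2, Ekwueme 1 — all ≤ 2.

2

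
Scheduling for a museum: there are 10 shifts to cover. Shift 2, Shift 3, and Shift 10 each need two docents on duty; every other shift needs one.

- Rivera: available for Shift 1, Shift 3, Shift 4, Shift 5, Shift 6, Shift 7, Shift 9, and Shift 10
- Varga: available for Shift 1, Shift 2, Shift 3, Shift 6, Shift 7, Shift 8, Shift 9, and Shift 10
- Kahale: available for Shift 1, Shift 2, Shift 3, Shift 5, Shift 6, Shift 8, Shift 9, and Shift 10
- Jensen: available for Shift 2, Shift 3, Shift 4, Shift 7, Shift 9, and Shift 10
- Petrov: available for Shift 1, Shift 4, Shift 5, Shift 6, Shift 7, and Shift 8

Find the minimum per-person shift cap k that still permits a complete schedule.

3

With 5 docents and 13 worker-slots to fill, someone must work at least ⌈13/5⌉ = 3 shifts, so k ≥ 3.
k = 3 works: Shift 1→Rivera, Shift 2→Varga+Kahale, Shift 3→Kahale+Jensen, Shift 4→Rivera, Shift 5→Rivera, Shift 6→Varga, Shift 7→Petrov, Shift 8→Varga, Shift 9→Jensen, Shift 10→Kahale+Jensen.
Loads: Rivera 3, Varga 3, Kahale 3, Jensen 3, Petrov 1 — all ≤ 3.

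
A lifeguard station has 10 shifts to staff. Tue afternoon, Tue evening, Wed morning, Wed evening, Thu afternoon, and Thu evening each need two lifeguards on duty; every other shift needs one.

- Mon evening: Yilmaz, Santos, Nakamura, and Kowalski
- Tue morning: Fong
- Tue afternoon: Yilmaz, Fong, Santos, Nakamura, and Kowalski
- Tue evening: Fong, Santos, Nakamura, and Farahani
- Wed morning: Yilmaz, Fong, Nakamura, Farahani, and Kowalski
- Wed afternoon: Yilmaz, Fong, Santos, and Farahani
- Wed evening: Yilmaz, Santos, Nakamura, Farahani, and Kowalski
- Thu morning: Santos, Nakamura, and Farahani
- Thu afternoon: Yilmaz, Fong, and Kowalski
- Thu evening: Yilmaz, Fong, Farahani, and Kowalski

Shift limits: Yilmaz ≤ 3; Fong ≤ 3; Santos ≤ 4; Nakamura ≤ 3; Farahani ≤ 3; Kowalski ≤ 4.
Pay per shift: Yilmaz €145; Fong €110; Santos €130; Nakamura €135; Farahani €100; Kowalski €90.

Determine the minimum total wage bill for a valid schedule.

Tue morning can only be covered by Fong, so that assignment is forced.
Picking the cheapest available lifeguard for each shift independently would cost €1580, but that ignores the shift limits.
An optimal schedule: Mon evening→Kowalski, Tue morning→Fong, Tue afternoon→Kowalski+Santos, Tue evening→Farahani+Santos, Wed morning→Fong+Nakamura, Wed afternoon→Santos, Wed evening→Santos+Nakamura, Thu morning→Farahani, Thu afternoon→Kowalski+Fong, Thu evening→Kowalski+Farahani.
Total: 90 + 110 + 90 + 130 + 100 + 130 + 110 + 135 + 130 + 130 + 135 + 100 + 90 + 110 + 90 + 100 = €1780.

€1780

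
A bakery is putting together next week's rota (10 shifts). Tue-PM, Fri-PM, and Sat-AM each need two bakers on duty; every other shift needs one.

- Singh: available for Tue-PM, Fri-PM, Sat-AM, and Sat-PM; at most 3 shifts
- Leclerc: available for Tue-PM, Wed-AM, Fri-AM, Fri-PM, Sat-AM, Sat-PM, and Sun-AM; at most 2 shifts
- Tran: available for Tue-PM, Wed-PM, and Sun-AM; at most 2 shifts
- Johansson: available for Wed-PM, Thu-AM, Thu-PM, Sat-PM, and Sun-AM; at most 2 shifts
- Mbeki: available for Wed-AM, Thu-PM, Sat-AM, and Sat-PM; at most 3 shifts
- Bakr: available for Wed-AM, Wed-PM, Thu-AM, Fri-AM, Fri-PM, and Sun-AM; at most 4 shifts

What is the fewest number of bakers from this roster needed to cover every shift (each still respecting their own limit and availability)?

5

13 slots to fill and no one can take more than 4, so at least ⌈13/4⌉ = 4 bakers are needed.
Any 4 bakers together have capacity at most 4+3+3+2 = 12 < 13 slots, so 4 can never suffice.
Singh, Leclerc, Tran, Johansson, and Bakr alone can cover everything: Tue-PM→Singh+Tran, Wed-AM→Leclerc, Wed-PM→Tran, Thu-AM→Bakr, Thu-PM→Johansson, Fri-AM→Bakr, Fri-PM→Singh+Bakr, Sat-AM→Singh+Leclerc, Sat-PM→Johansson, Sun-AM→Bakr.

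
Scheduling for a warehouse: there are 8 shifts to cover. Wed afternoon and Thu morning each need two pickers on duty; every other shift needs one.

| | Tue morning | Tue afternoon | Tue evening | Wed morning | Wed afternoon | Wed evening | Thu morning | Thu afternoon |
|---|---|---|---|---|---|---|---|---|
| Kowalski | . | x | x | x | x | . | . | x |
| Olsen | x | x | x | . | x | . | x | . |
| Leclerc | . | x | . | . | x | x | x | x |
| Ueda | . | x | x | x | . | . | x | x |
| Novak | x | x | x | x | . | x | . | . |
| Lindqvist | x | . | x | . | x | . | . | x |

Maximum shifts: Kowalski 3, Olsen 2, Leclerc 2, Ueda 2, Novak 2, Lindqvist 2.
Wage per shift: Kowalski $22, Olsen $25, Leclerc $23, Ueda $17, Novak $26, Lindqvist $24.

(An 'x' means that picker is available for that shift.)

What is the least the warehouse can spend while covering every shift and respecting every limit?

$219

Picking the cheapest available picker for each shift independently would cost $200, but that ignores the shift limits.
An optimal schedule: Tue morning→Lindqvist, Tue afternoon→Kowalski, Tue evening→Kowalski, Wed morning→Ueda, Wed afternoon→Lindqvist+Olsen, Wed evening→Leclerc, Thu morning→Ueda+Leclerc, Thu afternoon→Kowalski.
Total: 24 + 22 + 22 + 17 + 24 + 25 + 23 + 17 + 23 + 22 = $219.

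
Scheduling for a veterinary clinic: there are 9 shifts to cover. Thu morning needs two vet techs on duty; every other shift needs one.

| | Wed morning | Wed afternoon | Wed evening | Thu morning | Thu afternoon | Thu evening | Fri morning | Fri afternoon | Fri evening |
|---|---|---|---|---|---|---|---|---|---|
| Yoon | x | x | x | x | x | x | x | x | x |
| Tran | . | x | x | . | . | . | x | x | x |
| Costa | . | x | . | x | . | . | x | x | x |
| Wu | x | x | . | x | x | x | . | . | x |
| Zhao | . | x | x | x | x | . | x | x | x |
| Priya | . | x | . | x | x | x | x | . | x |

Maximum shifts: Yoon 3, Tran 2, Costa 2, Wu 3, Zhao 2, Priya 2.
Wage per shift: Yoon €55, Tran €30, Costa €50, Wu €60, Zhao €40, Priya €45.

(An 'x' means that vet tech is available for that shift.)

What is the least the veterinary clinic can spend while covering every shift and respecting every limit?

Picking the cheapest available vet tech for each shift independently would cost €375, but that ignores the shift limits.
An optimal schedule: Wed morning→Yoon, Wed afternoon→Priya, Wed evening→Tran, Thu morning→Costa+Yoon, Thu afternoon→Zhao, Thu evening→Priya, Fri morning→Zhao, Fri afternoon→Tran, Fri evening→Costa.
Total: 55 + 45 + 30 + 50 + 55 + 40 + 45 + 40 + 30 + 50 = €440.

€440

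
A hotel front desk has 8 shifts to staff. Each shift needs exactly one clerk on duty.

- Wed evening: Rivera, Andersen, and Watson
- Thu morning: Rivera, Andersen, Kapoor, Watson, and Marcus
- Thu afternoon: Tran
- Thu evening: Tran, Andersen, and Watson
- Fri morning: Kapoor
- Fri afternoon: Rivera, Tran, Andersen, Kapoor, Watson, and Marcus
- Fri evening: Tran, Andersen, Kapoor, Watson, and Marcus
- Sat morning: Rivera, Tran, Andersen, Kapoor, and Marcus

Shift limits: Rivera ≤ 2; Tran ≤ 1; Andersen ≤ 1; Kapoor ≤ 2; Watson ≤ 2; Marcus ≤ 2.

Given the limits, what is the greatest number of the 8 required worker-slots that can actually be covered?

8

Total capacity across all clerks is 2+1+1+2+2+2 = 10, and 8 slots are needed, so at most 8 can be filled.
An assignment achieving 8: Wed evening→Rivera, Thu morning→Rivera, Thu afternoon→Tran, Thu evening→Andersen, Fri morning→Kapoor, Fri afternoon→Watson, Fri evening→Kapoor, Sat morning→Marcus.
Loads: Rivera 2/2, Tran 1/1, Andersen 1/1, Kapoor 2/2, Watson 1/2, Marcus 1/2.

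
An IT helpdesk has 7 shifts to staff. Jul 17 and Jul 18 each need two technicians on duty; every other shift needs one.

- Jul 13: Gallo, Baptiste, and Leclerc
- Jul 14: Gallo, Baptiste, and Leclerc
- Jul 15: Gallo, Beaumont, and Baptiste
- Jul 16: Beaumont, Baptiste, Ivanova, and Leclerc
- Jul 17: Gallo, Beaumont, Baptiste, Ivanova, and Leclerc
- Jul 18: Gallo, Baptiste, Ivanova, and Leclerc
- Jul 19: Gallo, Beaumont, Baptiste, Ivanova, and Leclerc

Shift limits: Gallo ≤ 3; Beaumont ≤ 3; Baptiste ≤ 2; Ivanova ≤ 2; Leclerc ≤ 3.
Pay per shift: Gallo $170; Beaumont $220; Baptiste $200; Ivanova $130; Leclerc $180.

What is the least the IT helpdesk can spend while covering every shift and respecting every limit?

$1510

Picking the cheapest available technician for each shift independently would cost $1370, but that ignores the shift limits.
An optimal schedule: Jul 13→Gallo, Jul 14→Gallo, Jul 15→Gallo, Jul 16→Ivanova, Jul 17→Leclerc+Baptiste, Jul 18→Ivanova+Leclerc, Jul 19→Leclerc.
Total: 170 + 170 + 170 + 130 + 180 + 200 + 130 + 180 + 180 = $1510.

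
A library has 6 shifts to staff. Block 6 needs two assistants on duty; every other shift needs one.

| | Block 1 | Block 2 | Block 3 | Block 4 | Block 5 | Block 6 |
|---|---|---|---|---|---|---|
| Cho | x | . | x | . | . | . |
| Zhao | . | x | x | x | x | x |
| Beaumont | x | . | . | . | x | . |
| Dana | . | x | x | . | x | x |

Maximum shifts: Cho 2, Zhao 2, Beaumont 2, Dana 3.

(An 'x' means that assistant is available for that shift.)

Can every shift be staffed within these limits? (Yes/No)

Yes

Block 4 can only be covered by Zhao, so that assignment is forced.
Block 6 can only be covered by Zhao and Dana, so that assignment is forced.
One valid schedule: Block 1→Cho, Block 2→Dana, Block 3→Cho, Block 4→Zhao, Block 5→Beaumont, Block 6→Zhao+Dana.
Loads: Cho 2/2, Zhao 2/2, Beaumont 1/2, Dana 2/3 — all within limits.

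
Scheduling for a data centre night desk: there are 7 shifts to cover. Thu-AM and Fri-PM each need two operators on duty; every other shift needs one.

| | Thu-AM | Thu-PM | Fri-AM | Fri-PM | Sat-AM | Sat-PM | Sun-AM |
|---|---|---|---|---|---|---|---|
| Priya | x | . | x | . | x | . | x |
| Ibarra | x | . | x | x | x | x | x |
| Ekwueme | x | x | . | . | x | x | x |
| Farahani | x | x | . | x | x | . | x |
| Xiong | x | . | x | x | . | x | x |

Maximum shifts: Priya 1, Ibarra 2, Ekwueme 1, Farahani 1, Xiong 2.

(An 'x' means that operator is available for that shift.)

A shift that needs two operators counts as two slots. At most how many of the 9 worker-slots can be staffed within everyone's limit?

7

Total capacity across all operators is 1+2+1+1+2 = 7, and 9 slots are needed, so at most 7 can be filled.
An assignment achieving 7: Thu-AM→Xiong, Thu-PM→Ekwueme, Fri-AM→Priya, Fri-PM→Ibarra+Farahani, Sat-PM→Ibarra, Sun-AM→Xiong.
Loads: Priya 1/1, Ibarra 2/2, Ekwueme 1/1, Farahani 1/1, Xiong 2/2.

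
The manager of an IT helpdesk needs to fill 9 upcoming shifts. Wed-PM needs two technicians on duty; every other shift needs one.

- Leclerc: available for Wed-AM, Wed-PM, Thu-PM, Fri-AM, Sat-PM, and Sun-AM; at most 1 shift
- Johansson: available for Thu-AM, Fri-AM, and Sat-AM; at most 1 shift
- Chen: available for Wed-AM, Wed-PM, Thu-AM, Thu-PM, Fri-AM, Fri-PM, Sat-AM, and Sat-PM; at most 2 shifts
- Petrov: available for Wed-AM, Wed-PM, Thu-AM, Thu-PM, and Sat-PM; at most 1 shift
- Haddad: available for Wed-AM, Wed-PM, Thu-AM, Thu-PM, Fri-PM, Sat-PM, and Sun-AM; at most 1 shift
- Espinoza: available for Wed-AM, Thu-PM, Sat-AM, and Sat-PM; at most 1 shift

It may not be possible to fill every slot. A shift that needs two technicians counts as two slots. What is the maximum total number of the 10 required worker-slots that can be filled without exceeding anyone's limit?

7

Total capacity across all technicians is 1+1+2+1+1+1 = 7, and 10 slots are needed, so at most 7 can be filled.
An assignment achieving 7: Wed-AM→Espinoza, Wed-PM→Petrov+Haddad, Fri-AM→Johansson, Fri-PM→Chen, Sat-AM→Chen, Sun-AM→Leclerc.
Loads: Leclerc 1/1, Johansson 1/1, Chen 2/2, Petrov 1/1, Haddad 1/1, Espinoza 1/1.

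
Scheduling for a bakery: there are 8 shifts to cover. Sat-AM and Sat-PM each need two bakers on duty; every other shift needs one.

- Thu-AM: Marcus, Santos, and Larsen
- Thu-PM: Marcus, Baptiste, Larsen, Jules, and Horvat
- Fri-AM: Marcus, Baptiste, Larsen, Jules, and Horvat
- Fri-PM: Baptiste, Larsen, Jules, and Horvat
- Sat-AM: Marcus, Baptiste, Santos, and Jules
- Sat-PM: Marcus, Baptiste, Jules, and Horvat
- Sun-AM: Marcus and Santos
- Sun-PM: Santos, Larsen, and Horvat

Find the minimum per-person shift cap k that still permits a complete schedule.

2

With 6 bakers and 10 worker-slots to fill, someone must work at least ⌈10/6⌉ = 2 shifts, so k ≥ 2.
k = 2 works: Thu-AM→Marcus, Thu-PM→Baptiste, Fri-AM→Larsen, Fri-PM→Baptiste, Sat-AM→Santos+Jules, Sat-PM→Jules+Horvat, Sun-AM→Marcus, Sun-PM→Santos.
Loads: Marcus 2, Baptiste 2, Santos 2, Larsen 1, Jules 2, Horvat 1 — all ≤ 2.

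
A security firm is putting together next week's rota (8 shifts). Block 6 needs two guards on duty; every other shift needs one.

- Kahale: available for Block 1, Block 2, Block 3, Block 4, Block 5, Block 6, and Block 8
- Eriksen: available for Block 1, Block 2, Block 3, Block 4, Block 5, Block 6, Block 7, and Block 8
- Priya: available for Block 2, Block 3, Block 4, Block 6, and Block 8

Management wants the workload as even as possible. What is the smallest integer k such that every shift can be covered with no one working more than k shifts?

3

With 3 guards and 9 worker-slots to fill, someone must work at least ⌈9/3⌉ = 3 shifts, so k ≥ 3.
k = 3 works: Block 1→Kahale, Block 2→Kahale, Block 3→Eriksen, Block 4→Priya, Block 5→Kahale, Block 6→Eriksen+Priya, Block 7→Eriksen, Block 8→Priya.
Loads: Kahale 3, Eriksen 3, Priya 3 — all ≤ 3.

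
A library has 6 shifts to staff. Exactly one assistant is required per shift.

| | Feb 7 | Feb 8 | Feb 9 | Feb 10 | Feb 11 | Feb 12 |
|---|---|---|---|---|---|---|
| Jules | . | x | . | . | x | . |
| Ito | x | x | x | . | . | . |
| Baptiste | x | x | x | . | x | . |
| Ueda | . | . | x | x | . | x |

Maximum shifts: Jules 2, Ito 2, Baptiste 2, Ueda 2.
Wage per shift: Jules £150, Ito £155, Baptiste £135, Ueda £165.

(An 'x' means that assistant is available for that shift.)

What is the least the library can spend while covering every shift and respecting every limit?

Feb 10 can only be covered by Ueda, so that assignment is forced.
Feb 12 can only be covered by Ueda, so that assignment is forced.
Picking the cheapest available assistant for each shift independently would cost £870, but that ignores the shift limits.
An optimal schedule: Feb 7→Baptiste, Feb 8→Jules, Feb 9→Baptiste, Feb 10→Ueda, Feb 11→Jules, Feb 12→Ueda.
Total: 135 + 150 + 135 + 165 + 150 + 165 = £900.

£900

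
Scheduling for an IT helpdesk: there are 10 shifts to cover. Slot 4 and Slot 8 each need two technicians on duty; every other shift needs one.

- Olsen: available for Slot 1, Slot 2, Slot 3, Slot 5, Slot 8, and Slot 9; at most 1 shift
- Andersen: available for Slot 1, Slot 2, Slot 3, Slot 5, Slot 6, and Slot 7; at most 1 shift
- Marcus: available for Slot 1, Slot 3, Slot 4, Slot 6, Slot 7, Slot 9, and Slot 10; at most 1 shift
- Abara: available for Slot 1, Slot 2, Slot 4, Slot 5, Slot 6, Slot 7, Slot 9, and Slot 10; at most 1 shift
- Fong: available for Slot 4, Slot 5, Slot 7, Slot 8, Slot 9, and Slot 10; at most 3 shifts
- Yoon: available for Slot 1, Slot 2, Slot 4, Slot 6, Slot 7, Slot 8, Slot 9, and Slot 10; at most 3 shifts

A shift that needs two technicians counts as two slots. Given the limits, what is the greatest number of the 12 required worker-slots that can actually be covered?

10

Total capacity across all technicians is 1+1+1+1+3+3 = 10, and 12 slots are needed, so at most 10 can be filled.
An assignment achieving 10: Slot 1→Yoon, Slot 2→Andersen, Slot 3→Olsen, Slot 4→Marcus+Abara, Slot 5→Fong, Slot 6→Yoon, Slot 8→Fong+Yoon, Slot 10→Fong.
Loads: Olsen 1/1, Andersen 1/1, Marcus 1/1, Abara 1/1, Fong 3/3, Yoon 3/3.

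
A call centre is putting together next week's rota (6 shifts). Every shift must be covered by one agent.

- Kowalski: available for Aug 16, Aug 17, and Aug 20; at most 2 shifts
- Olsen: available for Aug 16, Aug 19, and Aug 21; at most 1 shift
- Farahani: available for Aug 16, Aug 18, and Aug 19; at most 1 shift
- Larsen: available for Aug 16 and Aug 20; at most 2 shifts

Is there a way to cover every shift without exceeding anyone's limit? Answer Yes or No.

No

Total capacity is 6 and 6 slots are needed, so capacity alone doesn't rule it out.
Shifts {Aug 18, Aug 19, Aug 21} need 3 worker-slots in total, but the agents available for any of those shifts (Olsen and Farahani) can supply at most 2 among them. So no valid schedule exists.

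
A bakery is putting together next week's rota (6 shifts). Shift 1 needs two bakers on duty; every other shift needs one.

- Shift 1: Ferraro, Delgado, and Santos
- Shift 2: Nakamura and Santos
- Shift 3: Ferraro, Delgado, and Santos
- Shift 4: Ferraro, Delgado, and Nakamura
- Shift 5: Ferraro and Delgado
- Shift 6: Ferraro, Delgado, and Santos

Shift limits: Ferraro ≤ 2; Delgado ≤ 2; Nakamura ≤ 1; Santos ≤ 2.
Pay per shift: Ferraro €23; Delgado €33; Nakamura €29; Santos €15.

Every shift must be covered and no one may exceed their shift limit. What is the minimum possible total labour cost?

Picking the cheapest available baker for each shift independently would cost €129, but that ignores the shift limits.
An optimal schedule: Shift 1→Ferraro+Delgado, Shift 2→Nakamura, Shift 3→Santos, Shift 4→Delgado, Shift 5→Ferraro, Shift 6→Santos.
Total: 23 + 33 + 29 + 15 + 33 + 23 + 15 = €171.

€171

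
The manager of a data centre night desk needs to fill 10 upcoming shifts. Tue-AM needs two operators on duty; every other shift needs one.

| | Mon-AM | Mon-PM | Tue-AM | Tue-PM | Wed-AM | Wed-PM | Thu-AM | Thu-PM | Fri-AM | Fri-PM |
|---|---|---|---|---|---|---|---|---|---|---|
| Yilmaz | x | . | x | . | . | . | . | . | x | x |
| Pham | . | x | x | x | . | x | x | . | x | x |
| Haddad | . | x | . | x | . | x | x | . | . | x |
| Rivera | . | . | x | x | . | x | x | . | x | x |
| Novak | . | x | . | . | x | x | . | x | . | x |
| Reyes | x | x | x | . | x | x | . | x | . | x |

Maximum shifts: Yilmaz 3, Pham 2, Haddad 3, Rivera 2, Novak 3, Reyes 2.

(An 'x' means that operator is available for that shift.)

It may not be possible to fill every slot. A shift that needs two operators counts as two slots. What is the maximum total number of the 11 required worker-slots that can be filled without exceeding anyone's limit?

11

Total capacity across all operators is 3+2+3+2+3+2 = 15, and 11 slots are needed, so at most 11 can be filled.
An assignment achieving 11: Mon-AM→Yilmaz, Mon-PM→Haddad, Tue-AM→Yilmaz+Rivera, Tue-PM→Pham, Wed-AM→Novak, Wed-PM→Haddad, Thu-AM→Pham, Thu-PM→Novak, Fri-AM→Yilmaz, Fri-PM→Haddad.
Loads: Yilmaz 3/3, Pham 2/2, Haddad 3/3, Rivera 1/2, Novak 2/3, Reyes 0/2.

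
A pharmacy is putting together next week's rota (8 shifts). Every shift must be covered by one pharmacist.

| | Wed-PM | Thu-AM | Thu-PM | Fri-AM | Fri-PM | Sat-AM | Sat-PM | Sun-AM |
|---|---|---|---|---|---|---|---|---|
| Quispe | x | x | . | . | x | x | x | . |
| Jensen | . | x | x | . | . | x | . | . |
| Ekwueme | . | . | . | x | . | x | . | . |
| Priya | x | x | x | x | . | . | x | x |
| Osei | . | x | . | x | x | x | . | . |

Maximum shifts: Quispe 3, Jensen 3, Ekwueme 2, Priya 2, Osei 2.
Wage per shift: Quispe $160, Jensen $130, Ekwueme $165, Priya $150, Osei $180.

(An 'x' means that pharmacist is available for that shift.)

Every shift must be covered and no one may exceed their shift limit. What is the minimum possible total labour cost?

Sun-AM can only be covered by Priya, so that assignment is forced.
Picking the cheapest available pharmacist for each shift independently would cost $1150, but that ignores the shift limits.
An optimal schedule: Wed-PM→Quispe, Thu-AM→Jensen, Thu-PM→Jensen, Fri-AM→Priya, Fri-PM→Quispe, Sat-AM→Jensen, Sat-PM→Quispe, Sun-AM→Priya.
Total: 160 + 130 + 130 + 150 + 160 + 130 + 160 + 150 = $1170.

$1170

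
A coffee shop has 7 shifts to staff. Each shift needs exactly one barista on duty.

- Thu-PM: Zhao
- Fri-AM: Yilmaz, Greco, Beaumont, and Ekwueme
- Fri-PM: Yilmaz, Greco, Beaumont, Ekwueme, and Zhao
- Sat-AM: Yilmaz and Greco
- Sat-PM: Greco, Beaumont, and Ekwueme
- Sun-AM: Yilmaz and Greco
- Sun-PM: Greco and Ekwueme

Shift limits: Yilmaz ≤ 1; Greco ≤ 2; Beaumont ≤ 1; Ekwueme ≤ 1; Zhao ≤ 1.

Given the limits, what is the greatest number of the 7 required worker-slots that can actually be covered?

Total capacity across all baristas is 1+2+1+1+1 = 6, and 7 slots are needed, so at most 6 can be filled.
An assignment achieving 6: Thu-PM→Zhao, Fri-AM→Ekwueme, Sat-AM→Yilmaz, Sat-PM→Beaumont, Sun-AM→Greco, Sun-PM→Greco.
Loads: Yilmaz 1/1, Greco 2/2, Beaumont 1/1, Ekwueme 1/1, Zhao 1/1.

6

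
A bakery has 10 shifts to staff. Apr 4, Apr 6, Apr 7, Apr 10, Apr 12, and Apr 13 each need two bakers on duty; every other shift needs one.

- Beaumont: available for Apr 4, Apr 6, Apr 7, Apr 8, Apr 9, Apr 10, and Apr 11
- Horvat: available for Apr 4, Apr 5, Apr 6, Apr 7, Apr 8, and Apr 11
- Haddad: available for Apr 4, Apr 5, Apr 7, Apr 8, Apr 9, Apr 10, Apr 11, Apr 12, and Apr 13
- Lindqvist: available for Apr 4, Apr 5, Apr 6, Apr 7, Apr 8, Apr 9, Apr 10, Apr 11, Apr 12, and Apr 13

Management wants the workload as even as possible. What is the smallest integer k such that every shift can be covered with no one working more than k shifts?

With 4 bakers and 16 worker-slots to fill, someone must work at least ⌈16/4⌉ = 4 shifts, so k ≥ 4.
k = 4 works: Apr 4→Horvat+Lindqvist, Apr 5→Horvat, Apr 6→Beaumont+Horvat, Apr 7→Haddad+Lindqvist, Apr 8→Beaumont, Apr 9→Beaumont, Apr 10→Beaumont+Haddad, Apr 11→Horvat, Apr 12→Haddad+Lindqvist, Apr 13→Haddad+Lindqvist.
Loads: Beaumont 4, Horvat 4, Haddad 4, Lindqvist 4 — all ≤ 4.

4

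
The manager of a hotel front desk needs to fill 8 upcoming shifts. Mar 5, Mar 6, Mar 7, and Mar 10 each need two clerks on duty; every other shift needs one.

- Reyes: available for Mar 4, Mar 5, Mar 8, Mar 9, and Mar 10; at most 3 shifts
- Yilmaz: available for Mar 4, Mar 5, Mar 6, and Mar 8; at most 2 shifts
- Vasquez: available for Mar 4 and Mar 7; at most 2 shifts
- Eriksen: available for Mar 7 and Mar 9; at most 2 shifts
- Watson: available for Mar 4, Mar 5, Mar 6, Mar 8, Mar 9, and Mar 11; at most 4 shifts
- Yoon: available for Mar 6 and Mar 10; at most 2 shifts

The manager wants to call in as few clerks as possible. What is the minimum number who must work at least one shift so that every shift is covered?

5

12 slots to fill and no one can take more than 4, so at least ⌈12/4⌉ = 3 clerks are needed.
Any 4 clerks together have capacity at most 4+3+2+2 = 11 < 12 slots, so 4 can never suffice.
Reyes, Vasquez, Eriksen, Watson, and Yoon alone can cover everything: Mar 4→Vasquez, Mar 5→Reyes+Watson, Mar 6→Watson+Yoon, Mar 7→Vasquez+Eriksen, Mar 8→Reyes, Mar 9→Eriksen, Mar 10→Reyes+Yoon, Mar 11→Watson.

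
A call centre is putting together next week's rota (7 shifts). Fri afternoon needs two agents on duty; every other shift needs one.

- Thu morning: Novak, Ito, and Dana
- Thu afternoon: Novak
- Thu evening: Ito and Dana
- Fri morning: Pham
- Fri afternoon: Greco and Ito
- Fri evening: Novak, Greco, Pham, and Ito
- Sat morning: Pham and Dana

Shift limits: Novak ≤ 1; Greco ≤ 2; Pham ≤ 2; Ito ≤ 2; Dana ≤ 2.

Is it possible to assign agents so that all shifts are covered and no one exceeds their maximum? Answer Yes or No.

Yes

Thu afternoon can only be covered by Novak, so that assignment is forced.
Fri morning can only be covered by Pham, so that assignment is forced.
Fri afternoon can only be covered by Greco and Ito, so that assignment is forced.
One valid schedule: Thu morning→Dana, Thu afternoon→Novak, Thu evening→Ito, Fri morning→Pham, Fri afternoon→Greco+Ito, Fri evening→Greco, Sat morning→Pham.
Loads: Novak 1/1, Greco 2/2, Pham 2/2, Ito 2/2, Dana 1/2 — all within limits.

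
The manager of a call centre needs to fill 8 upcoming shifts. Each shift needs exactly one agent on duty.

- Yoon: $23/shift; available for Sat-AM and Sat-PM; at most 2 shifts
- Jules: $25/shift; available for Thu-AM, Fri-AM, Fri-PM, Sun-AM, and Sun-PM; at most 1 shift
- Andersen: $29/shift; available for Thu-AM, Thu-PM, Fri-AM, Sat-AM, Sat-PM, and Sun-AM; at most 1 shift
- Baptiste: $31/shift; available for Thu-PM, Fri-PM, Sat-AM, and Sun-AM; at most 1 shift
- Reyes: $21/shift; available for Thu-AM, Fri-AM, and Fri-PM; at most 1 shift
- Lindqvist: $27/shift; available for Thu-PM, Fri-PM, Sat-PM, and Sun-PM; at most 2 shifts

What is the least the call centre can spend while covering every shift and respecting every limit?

$206

Picking the cheapest available agent for each shift independently would cost $186, but that ignores the shift limits.
An optimal schedule: Thu-AM→Andersen, Thu-PM→Lindqvist, Fri-AM→Reyes, Fri-PM→Lindqvist, Sat-AM→Yoon, Sat-PM→Yoon, Sun-AM→Baptiste, Sun-PM→Jules.
Total: 29 + 27 + 21 + 27 + 23 + 23 + 31 + 25 = $206.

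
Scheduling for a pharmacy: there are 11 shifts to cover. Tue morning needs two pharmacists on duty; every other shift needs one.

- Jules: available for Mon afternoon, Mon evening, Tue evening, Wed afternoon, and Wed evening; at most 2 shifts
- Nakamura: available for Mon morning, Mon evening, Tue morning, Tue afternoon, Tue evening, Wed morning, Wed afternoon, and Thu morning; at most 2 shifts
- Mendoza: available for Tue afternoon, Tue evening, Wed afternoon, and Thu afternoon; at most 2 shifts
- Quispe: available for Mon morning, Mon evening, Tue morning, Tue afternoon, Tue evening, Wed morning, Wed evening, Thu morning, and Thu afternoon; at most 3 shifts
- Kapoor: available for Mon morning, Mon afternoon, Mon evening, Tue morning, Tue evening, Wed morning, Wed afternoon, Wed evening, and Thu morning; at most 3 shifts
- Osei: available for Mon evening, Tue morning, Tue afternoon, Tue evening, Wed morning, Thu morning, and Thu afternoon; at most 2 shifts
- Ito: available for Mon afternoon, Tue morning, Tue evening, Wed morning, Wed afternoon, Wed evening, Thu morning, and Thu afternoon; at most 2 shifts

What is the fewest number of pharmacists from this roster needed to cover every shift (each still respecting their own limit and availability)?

12 slots to fill and no one can take more than 3, so at least ⌈12/3⌉ = 4 pharmacists are needed.
Any 4 pharmacists together have capacity at most 3+3+2+2 = 10 < 12 slots, so 4 can never suffice.
Jules, Nakamura, Mendoza, Quispe, and Kapoor alone can cover everything: Mon morning→Nakamura, Mon afternoon→Jules, Mon evening→Kapoor, Tue morning→Nakamura+Quispe, Tue afternoon→Mendoza, Tue evening→Kapoor, Wed morning→Quispe, Wed afternoon→Kapoor, Wed evening→Jules, Thu morning→Quispe, Thu afternoon→Mendoza.

5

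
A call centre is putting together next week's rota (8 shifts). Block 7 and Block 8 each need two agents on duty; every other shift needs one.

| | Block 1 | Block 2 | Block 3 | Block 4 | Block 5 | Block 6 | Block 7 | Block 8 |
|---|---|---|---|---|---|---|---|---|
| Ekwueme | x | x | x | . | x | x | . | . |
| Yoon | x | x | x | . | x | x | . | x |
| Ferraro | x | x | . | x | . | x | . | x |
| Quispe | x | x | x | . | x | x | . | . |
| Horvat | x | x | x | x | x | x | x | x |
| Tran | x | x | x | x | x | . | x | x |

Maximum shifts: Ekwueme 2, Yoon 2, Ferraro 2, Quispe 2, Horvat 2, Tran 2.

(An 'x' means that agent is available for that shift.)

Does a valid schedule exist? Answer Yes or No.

Block 7 can only be covered by Horvat and Tran, so that assignment is forced.
One valid schedule: Block 1→Yoon, Block 2→Ferraro, Block 3→Ekwueme, Block 4→Ferraro, Block 5→Ekwueme, Block 6→Yoon, Block 7→Horvat+Tran, Block 8→Horvat+Tran.
Loads: Ekwueme 2/2, Yoon 2/2, Ferraro 2/2, Quispe 0/2, Horvat 2/2, Tran 2/2 — all within limits.

Yes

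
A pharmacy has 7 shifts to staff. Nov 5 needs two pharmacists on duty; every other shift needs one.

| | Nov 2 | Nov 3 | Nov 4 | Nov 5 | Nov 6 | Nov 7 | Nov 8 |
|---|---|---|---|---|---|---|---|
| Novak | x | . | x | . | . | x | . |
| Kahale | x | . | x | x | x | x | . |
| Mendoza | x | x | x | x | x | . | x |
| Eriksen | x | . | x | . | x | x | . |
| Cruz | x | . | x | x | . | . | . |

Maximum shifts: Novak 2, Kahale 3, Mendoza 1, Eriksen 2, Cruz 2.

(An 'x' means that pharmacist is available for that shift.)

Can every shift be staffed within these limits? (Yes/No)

Total capacity is 10 and 8 slots are needed, so capacity alone doesn't rule it out.
Shifts {Nov 3, Nov 8} need 2 worker-slots in total, but the pharmacists available for any of those shifts (Mendoza) can supply at most 1 among them. So no valid schedule exists.

No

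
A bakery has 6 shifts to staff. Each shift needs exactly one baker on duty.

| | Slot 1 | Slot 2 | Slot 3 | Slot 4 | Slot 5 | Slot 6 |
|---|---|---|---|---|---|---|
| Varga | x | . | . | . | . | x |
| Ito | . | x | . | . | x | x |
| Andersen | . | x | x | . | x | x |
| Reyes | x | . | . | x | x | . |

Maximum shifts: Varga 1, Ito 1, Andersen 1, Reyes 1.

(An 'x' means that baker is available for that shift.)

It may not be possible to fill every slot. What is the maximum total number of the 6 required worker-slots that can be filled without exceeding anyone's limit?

Total capacity across all bakers is 1+1+1+1 = 4, and 6 slots are needed, so at most 4 can be filled.
An assignment achieving 4: Slot 1→Varga, Slot 2→Ito, Slot 3→Andersen, Slot 4→Reyes.
Loads: Varga 1/1, Ito 1/1, Andersen 1/1, Reyes 1/1.

4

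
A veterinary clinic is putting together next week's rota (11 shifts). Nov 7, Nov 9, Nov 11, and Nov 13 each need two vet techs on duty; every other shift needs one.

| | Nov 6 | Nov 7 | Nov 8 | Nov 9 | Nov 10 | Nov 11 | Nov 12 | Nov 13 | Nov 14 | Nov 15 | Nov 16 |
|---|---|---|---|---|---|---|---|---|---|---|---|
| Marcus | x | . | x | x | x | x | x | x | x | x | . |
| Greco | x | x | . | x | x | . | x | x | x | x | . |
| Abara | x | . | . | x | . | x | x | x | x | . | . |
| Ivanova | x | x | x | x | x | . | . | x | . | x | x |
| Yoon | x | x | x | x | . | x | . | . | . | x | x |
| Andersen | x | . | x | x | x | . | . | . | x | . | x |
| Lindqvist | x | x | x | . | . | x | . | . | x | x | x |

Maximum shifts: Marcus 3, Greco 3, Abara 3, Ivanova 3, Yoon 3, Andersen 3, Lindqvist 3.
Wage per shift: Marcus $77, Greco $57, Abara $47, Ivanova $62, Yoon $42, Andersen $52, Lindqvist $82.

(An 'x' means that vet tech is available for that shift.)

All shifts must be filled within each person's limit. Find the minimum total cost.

$780

Picking the cheapest available vet tech for each shift independently would cost $695, but that ignores the shift limits.
An optimal schedule: Nov 6→Andersen, Nov 7→Greco+Ivanova, Nov 8→Yoon, Nov 9→Andersen+Ivanova, Nov 10→Andersen, Nov 11→Yoon+Abara, Nov 12→Abara, Nov 13→Greco+Ivanova, Nov 14→Abara, Nov 15→Greco, Nov 16→Yoon.
Total: 52 + 57 + 62 + 42 + 52 + 62 + 52 + 42 + 47 + 47 + 57 + 62 + 47 + 57 + 42 = $780.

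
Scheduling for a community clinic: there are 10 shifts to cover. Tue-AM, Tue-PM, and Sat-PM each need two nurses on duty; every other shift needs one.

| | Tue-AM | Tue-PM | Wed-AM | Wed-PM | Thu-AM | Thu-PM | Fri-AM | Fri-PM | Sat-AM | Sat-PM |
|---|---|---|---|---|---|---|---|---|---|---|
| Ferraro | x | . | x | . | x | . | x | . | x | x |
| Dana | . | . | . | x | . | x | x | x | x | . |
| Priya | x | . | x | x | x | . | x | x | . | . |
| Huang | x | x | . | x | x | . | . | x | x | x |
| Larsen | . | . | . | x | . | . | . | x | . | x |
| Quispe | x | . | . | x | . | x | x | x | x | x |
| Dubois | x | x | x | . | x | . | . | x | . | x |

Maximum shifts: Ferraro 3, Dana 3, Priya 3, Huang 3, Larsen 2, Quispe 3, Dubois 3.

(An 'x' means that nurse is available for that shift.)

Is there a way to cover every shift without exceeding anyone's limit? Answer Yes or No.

Yes

Tue-PM can only be covered by Huang and Dubois, so that assignment is forced.
One valid schedule: Tue-AM→Priya+Huang, Tue-PM→Huang+Dubois, Wed-AM→Ferraro, Wed-PM→Dana, Thu-AM→Ferraro, Thu-PM→Dana, Fri-AM→Ferraro, Fri-PM→Priya, Sat-AM→Dana, Sat-PM→Huang+Larsen.
Loads: Ferraro 3/3, Dana 3/3, Priya 2/3, Huang 3/3, Larsen 1/2, Quispe 0/3, Dubois 1/3 — all within limits.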